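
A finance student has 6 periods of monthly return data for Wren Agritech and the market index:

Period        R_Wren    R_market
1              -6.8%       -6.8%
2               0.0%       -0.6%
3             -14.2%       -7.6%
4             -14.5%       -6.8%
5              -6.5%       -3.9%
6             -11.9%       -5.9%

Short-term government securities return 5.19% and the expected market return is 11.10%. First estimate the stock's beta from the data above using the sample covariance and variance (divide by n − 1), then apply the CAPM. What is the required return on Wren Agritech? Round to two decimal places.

Mean R_i = (-6.8 + 0.0 − 14.2 − 14.5 − 6.5 − 11.9) / 6 = -8.9833%
Mean R_m = (-6.8 − 0.6 − 7.6 − 6.8 − 3.9 − 5.9) / 6 = -5.2667%
Σ(R_i − R̄_i)(R_m − R̄_m) = 64.4467  ⇒  Cov = 64.4467 / 5 = 12.8893
Σ(R_m − R̄_m)² = 34.1933  ⇒  Var(R_m) = 34.1933 / 5 = 6.8387
β = Cov / Var(R_m) = 12.8893 / 6.8387 = 1.8848
MRP = 11.10% − 5.19% = 5.91%
E(R) = R_f + β × MRP = 5.19% + 1.8848 × 5.91% = 16.33%

16.33%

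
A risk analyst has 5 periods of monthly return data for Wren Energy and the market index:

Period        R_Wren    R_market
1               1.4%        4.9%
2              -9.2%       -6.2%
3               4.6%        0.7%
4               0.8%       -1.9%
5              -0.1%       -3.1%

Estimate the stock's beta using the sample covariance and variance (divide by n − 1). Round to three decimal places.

Mean R_i = (1.4 − 9.2 + 4.6 + 0.8 − 0.1) / 5 = -0.5000%
Mean R_m = (4.9 − 6.2 + 0.7 − 1.9 − 3.1) / 5 = -1.1200%
Σ(R_i − R̄_i)(R_m − R̄_m) = 63.1100  ⇒  Cov = 63.1100 / 4 = 15.7775
Σ(R_m − R̄_m)² = 69.8880  ⇒  Var(R_m) = 69.8880 / 4 = 17.4720
β = Cov / Var(R_m) = 15.7775 / 17.4720 = 0.9030

0.903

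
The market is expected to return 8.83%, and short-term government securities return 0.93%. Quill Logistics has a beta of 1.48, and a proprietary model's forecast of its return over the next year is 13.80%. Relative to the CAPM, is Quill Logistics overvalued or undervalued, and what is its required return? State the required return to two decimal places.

MRP = 8.83% − 0.93% = 7.90%
Required return = R_f + β·MRP = 0.93% + 1.48 × 7.90% = 12.62%
Forecast 13.80% > required 12.62% → the stock plots above the SML → undervalued.

Undervalued; required return 12.62%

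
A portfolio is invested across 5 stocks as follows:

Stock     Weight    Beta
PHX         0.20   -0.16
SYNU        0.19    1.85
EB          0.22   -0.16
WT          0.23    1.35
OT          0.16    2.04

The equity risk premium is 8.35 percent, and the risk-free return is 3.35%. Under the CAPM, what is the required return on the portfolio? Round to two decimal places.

β_P = Σ w_i β_i = 0.20×-0.16 + 0.19×1.85 + 0.22×-0.16 + 0.23×1.35 + 0.16×2.04 = 0.9212
E(R_P) = R_f + β_P × MRP = 3.35% + 0.9212 × 8.35% = 11.04%

11.04%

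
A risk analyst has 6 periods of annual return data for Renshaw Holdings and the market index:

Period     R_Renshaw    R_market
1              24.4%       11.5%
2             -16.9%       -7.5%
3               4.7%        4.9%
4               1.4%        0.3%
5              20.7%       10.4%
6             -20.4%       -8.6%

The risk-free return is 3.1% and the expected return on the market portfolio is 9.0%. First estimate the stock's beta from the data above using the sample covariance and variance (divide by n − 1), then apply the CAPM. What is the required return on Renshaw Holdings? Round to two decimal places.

Mean R_i = (24.4 − 16.9 + 4.7 + 1.4 + 20.7 − 20.4) / 6 = 2.3167%
Mean R_m = (11.5 − 7.5 + 4.9 + 0.3 + 10.4 − 8.6) / 6 = 1.8333%
Σ(R_i − R̄_i)(R_m − R̄_m) = 796.0367  ⇒  Cov = 796.0367 / 5 = 159.2073
Σ(R_m − R̄_m)² = 374.5533  ⇒  Var(R_m) = 374.5533 / 5 = 74.9107
β = Cov / Var(R_m) = 159.2073 / 74.9107 = 2.1253
MRP = 9.0% − 3.1% = 5.90%
E(R) = R_f + β × MRP = 3.1% + 2.1253 × 5.9% = 15.64%

15.64%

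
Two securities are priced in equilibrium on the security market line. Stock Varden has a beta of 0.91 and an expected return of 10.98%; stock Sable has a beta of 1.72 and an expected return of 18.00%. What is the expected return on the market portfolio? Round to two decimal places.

Both satisfy E(R) = R_f + β·MRP, so the slope of the SML is
MRP = (18.00% − 10.98%) / (1.72 − 0.91) = 7.02% / 0.81 = 8.6667%
R_f = E(R_Varden) − β_Varden·MRP = 10.98% − 0.91 × 8.6667% = 3.0933%
E(R_m) = R_f + MRP = 3.0933% + 8.6667% = 11.76%

11.76%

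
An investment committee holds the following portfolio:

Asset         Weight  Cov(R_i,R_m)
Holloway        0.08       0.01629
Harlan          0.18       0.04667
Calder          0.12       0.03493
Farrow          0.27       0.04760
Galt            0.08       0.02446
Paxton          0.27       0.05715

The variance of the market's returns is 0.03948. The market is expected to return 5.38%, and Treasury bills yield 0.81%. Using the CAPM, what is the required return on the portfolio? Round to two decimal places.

β_Holloway = 0.01629 / 0.03948 = 0.4126
β_Harlan = 0.04667 / 0.03948 = 1.1821
β_Calder = 0.03493 / 0.03948 = 0.8848
β_Farrow = 0.04760 / 0.03948 = 1.2057
β_Galt = 0.02446 / 0.03948 = 0.6196
β_Paxton = 0.05715 / 0.03948 = 1.4476
β_P = Σ w_i β_i = 0.08×0.4126 + 0.18×1.1821 + 0.12×0.8848 + 0.27×1.2057 + 0.08×0.6196 + 0.27×1.4476 = 1.1179
MRP = 5.38% − 0.81% = 4.57%
E(R_P) = R_f + β_P × MRP = 0.81% + 1.1179 × 4.57% = 5.92%

5.92%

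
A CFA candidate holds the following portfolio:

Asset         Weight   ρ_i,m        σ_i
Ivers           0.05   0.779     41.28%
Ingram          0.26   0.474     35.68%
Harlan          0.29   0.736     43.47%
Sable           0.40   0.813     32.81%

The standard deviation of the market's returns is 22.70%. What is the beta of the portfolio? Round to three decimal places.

β_Ivers = 0.779 × 41.28% / 22.70% = 1.4166
β_Ingram = 0.474 × 35.68% / 22.70% = 0.7450
β_Harlan = 0.736 × 43.47% / 22.70% = 1.4094
β_Sable = 0.813 × 32.81% / 22.70% = 1.1751
β_P = Σ w_i β_i = 0.05×1.4166 + 0.26×0.7450 + 0.29×1.4094 + 0.40×1.1751 = 1.1433

1.143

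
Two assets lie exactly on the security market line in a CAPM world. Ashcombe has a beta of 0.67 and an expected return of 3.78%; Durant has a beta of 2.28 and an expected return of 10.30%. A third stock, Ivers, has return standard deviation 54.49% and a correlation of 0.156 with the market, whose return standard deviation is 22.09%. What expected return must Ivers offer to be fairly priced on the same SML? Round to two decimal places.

MRP = (10.30% − 3.78%) / (2.28 − 0.67) = 4.0497%
R_f = 3.78% − 0.67 × 4.0497% = 1.0667%
β_Ivers = ρ·σ_i/σ_m = 0.156 × 54.49 / 22.09 = 0.3848
E(R_Ivers) = R_f + β × MRP = 1.0667% + 0.3848 × 4.0497% = 2.63%

2.63%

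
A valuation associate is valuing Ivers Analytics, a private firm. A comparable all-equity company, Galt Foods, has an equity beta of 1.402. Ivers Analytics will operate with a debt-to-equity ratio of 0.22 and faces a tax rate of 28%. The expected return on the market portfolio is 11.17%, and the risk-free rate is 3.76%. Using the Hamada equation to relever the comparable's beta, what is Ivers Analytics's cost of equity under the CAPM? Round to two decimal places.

β_L = β_U × [1 + (1 − t)(D/E)] = 1.402 × [1 + (1 − 0.28) × 0.22]
    = 1.402 × [1 + 0.72 × 0.22] = 1.402 × 1.1584 = 1.6241
MRP = 11.17% − 3.76% = 7.41%
E(R) = R_f + β_L × MRP = 3.76% + 1.6241 × 7.41% = 15.79%

15.79%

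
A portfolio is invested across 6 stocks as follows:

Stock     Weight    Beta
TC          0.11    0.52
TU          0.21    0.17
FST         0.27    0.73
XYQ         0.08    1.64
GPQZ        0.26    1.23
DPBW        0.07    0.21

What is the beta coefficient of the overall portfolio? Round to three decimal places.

β_P = Σ w_i β_i = 0.11×0.52 + 0.21×0.17 + 0.27×0.73 + 0.08×1.64 + 0.26×1.23 + 0.07×0.21 = 0.7557

0.756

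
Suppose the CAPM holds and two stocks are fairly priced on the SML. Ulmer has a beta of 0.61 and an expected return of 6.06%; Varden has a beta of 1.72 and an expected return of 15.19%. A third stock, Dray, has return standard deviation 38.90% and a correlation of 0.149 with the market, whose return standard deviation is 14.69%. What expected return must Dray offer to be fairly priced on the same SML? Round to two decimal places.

4.29%

MRP = (15.19% − 6.06%) / (1.72 − 0.61) = 8.2252%
R_f = 6.06% − 0.61 × 8.2252% = 1.0426%
β_Dray = ρ·σ_i/σ_m = 0.149 × 38.90 / 14.69 = 0.3946
E(R_Dray) = R_f + β × MRP = 1.0426% + 0.3946 × 8.2252% = 4.29%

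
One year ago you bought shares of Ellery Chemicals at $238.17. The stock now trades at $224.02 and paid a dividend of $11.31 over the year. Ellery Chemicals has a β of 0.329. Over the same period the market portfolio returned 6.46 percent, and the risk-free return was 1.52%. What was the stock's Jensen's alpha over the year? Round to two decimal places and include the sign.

-4.34%

Realised HPR = (P1 + D1 − P0) / P0 = (224.02 + 11.31 − 238.17) / 238.17 = -2.84 / 238.17 = -1.1924%
MRP = 6.46% − 1.52% = 4.94%
CAPM required = R_f + β·MRP = 1.52% + 0.329 × 4.94% = 3.14526%
α = realised − required = -1.1924% − 3.14526% = -4.34%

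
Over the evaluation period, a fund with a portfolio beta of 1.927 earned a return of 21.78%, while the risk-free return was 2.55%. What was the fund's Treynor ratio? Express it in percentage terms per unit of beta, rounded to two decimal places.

Treynor = (R_P − R_f) / β_P = (21.78% − 2.55%) / 1.9270 = 19.23% / 1.9270 = 9.98%

9.98%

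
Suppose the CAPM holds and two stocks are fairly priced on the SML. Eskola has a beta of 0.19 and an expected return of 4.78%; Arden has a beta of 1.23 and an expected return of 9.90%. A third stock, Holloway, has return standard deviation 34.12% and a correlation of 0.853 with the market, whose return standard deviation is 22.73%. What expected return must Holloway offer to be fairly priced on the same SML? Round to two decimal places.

MRP = (9.90% − 4.78%) / (1.23 − 0.19) = 4.9231%
R_f = 4.78% − 0.19 × 4.9231% = 3.8446%
β_Holloway = ρ·σ_i/σ_m = 0.853 × 34.12 / 22.73 = 1.2804
E(R_Holloway) = R_f + β × MRP = 3.8446% + 1.2804 × 4.9231% = 10.15%

10.15%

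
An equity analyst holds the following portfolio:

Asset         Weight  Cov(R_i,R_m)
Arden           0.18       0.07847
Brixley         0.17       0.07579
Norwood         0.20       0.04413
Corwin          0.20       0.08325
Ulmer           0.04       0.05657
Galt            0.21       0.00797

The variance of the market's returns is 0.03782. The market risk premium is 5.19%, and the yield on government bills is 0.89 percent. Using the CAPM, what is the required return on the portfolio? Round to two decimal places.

8.63%

β_Arden = 0.07847 / 0.03782 = 2.0748
β_Brixley = 0.07579 / 0.03782 = 2.0040
β_Norwood = 0.04413 / 0.03782 = 1.1668
β_Corwin = 0.08325 / 0.03782 = 2.2012
β_Ulmer = 0.05657 / 0.03782 = 1.4958
β_Galt = 0.00797 / 0.03782 = 0.2107
β_P = Σ w_i β_i = 0.18×2.0748 + 0.17×2.0040 + 0.20×1.1668 + 0.20×2.2012 + 0.04×1.4958 + 0.21×0.2107 = 1.4918
E(R_P) = R_f + β_P × MRP = 0.89% + 1.4918 × 5.19% = 8.63%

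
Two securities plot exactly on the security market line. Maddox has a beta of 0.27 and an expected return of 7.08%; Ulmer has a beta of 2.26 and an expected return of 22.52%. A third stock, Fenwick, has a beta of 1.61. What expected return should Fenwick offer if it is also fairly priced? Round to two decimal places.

17.48%

MRP (SML slope) = (22.52% − 7.08%) / (2.26 − 0.27) = 15.44% / 1.99 = 7.7588%
R_f (intercept) = 7.08% − 0.27 × 7.7588% = 4.9851%
E(R_Fenwick) = R_f + β × MRP = 4.9851% + 1.61 × 7.7588% = 17.48%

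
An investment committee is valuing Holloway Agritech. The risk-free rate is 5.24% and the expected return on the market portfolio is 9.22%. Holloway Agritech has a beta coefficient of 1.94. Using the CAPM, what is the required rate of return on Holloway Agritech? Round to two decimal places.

Market risk premium = E(R_m) − R_f = 9.22% − 5.24% = 3.98%
E(R) = R_f + β × MRP = 5.24% + 1.94 × 3.98% = 12.96%

12.96%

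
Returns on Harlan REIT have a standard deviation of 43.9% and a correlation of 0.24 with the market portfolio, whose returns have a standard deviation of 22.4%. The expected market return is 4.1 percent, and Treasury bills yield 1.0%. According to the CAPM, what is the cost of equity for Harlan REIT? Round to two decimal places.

2.46%

β = ρ × σ_i / σ_m = 0.24 × 43.9% / 22.4% = 0.4704
MRP = 4.1% − 1.0% = 3.10%
E(R) = 1.0% + 0.4704 × 3.1% = 2.46%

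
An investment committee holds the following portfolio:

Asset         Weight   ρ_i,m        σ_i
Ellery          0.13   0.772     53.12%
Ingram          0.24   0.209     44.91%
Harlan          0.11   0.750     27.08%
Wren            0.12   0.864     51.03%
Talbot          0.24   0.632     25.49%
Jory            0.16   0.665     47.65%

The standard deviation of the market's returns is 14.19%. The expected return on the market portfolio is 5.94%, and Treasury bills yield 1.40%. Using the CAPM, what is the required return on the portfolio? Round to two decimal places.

β_Ellery = 0.772 × 53.12% / 14.19% = 2.8900
β_Ingram = 0.209 × 44.91% / 14.19% = 0.6615
β_Harlan = 0.750 × 27.08% / 14.19% = 1.4313
β_Wren = 0.864 × 51.03% / 14.19% = 3.1071
β_Talbot = 0.632 × 25.49% / 14.19% = 1.1353
β_Jory = 0.665 × 47.65% / 14.19% = 2.2331
β_P = Σ w_i β_i = 0.13×2.8900 + 0.24×0.6615 + 0.11×1.4313 + 0.12×3.1071 + 0.24×1.1353 + 0.16×2.2331 = 1.6945
MRP = 5.94% − 1.40% = 4.54%
E(R_P) = R_f + β_P × MRP = 1.40% + 1.6945 × 4.54% = 9.09%

9.09%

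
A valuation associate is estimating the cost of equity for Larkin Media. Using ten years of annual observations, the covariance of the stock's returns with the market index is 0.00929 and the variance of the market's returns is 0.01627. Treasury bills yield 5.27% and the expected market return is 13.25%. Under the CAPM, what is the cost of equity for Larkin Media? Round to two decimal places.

9.83%

β = Cov(R_i, R_m) / Var(R_m) = 0.00929 / 0.01627 = 0.5710
MRP = 13.25% − 5.27% = 7.98%
E(R) = R_f + β × MRP = 5.27% + 0.5710 × 7.98% = 9.83%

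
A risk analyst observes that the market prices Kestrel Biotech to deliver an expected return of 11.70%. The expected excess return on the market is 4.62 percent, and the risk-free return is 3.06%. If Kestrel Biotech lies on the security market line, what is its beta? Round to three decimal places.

1.870

β = (E(R) − R_f) / MRP = (11.70% − 3.06%) / 4.62% = 8.64% / 4.62% = 1.870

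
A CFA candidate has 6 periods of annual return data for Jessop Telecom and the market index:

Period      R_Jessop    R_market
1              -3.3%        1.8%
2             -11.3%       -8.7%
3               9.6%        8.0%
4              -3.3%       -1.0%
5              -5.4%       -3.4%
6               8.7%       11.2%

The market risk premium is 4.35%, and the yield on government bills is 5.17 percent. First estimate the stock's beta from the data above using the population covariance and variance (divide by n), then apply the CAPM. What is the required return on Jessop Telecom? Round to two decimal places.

Mean R_i = (-3.3 − 11.3 + 9.6 − 3.3 − 5.4 + 8.7) / 6 = -0.8333%
Mean R_m = (1.8 − 8.7 + 8.0 − 1.0 − 3.4 + 11.2) / 6 = 1.3167%
Σ(R_i − R̄_i)(R_m − R̄_m) = 294.8533  ⇒  Cov = 294.8533 / 6 = 49.1422
Σ(R_m − R̄_m)² = 270.5283  ⇒  Var(R_m) = 270.5283 / 6 = 45.0881
β = Cov / Var(R_m) = 49.1422 / 45.0881 = 1.0899
E(R) = R_f + β × MRP = 5.17% + 1.0899 × 4.35% = 9.91%

9.91%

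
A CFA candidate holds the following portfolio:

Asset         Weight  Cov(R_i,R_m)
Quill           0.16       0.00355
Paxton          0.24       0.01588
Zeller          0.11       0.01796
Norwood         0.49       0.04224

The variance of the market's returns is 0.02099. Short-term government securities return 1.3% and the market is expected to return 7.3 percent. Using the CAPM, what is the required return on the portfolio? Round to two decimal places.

β_Quill = 0.00355 / 0.02099 = 0.1691
β_Paxton = 0.01588 / 0.02099 = 0.7566
β_Zeller = 0.01796 / 0.02099 = 0.8556
β_Norwood = 0.04224 / 0.02099 = 2.0124
β_P = Σ w_i β_i = 0.16×0.1691 + 0.24×0.7566 + 0.11×0.8556 + 0.49×2.0124 = 1.2888
MRP = 7.3% − 1.3% = 6.00%
E(R_P) = R_f + β_P × MRP = 1.3% + 1.2888 × 6.0% = 9.03%

9.03%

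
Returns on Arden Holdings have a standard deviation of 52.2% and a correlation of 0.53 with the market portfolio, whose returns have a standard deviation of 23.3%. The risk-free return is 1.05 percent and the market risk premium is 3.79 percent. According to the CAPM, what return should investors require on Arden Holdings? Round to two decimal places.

5.55%

β = ρ × σ_i / σ_m = 0.53 × 52.2% / 23.3% = 1.1874
E(R) = 1.05% + 1.1874 × 3.79% = 5.55%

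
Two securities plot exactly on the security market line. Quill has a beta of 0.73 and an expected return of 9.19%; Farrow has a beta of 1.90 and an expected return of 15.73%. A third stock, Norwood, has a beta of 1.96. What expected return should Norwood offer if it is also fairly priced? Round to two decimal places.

MRP (SML slope) = (15.73% − 9.19%) / (1.90 − 0.73) = 6.54% / 1.17 = 5.5897%
R_f (intercept) = 9.19% − 0.73 × 5.5897% = 5.1095%
E(R_Norwood) = R_f + β × MRP = 5.1095% + 1.96 × 5.5897% = 16.07%

16.07%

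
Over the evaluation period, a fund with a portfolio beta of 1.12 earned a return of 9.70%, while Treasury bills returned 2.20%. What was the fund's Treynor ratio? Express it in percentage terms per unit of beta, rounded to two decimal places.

6.70%

Treynor = (R_P − R_f) / β_P = (9.70% − 2.20%) / 1.1200 = 7.50% / 1.1200 = 6.70%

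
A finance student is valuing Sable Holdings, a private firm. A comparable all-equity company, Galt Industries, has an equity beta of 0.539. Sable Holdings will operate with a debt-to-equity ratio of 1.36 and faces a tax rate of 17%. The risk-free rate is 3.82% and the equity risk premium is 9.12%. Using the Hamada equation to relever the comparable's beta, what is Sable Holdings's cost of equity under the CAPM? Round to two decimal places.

β_L = β_U × [1 + (1 − t)(D/E)] = 0.539 × [1 + (1 − 0.17) × 1.36]
    = 0.539 × [1 + 0.83 × 1.36] = 0.539 × 2.1288 = 1.1474
E(R) = R_f + β_L × MRP = 3.82% + 1.1474 × 9.12% = 14.28%

14.28%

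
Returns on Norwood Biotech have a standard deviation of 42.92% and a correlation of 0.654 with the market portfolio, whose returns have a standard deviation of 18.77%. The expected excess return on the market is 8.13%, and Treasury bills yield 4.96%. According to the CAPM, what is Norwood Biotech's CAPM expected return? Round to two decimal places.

β = ρ × σ_i / σ_m = 0.654 × 42.92% / 18.77% = 1.4955
E(R) = 4.96% + 1.4955 × 8.13% = 17.12%

17.12%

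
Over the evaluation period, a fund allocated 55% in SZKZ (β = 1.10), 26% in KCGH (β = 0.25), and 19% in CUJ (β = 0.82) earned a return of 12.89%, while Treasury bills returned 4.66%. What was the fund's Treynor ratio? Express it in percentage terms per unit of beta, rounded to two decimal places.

β_P = 0.55×1.10 + 0.26×0.25 + 0.19×0.82 = 0.8258
Treynor = (R_P − R_f) / β_P = (12.89% − 4.66%) / 0.8258 = 8.23% / 0.8258 = 9.97%

9.97%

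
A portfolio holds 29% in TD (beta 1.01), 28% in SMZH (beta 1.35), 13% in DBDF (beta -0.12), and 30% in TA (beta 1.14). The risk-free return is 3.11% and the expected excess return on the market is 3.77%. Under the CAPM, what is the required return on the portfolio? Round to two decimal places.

6.87%

β_P = Σ w_i β_i = 0.29×1.01 + 0.28×1.35 + 0.13×-0.12 + 0.30×1.14 = 0.9973
E(R_P) = R_f + β_P × MRP = 3.11% + 0.9973 × 3.77% = 6.87%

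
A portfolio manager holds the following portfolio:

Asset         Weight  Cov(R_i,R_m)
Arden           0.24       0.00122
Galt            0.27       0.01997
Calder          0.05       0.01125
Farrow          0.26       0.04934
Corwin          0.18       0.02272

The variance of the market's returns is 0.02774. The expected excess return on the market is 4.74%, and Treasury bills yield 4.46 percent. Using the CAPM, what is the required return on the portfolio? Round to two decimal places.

8.42%

β_Arden = 0.00122 / 0.02774 = 0.0440
β_Galt = 0.01997 / 0.02774 = 0.7199
β_Calder = 0.01125 / 0.02774 = 0.4056
β_Farrow = 0.04934 / 0.02774 = 1.7787
β_Corwin = 0.02272 / 0.02774 = 0.8190
β_P = Σ w_i β_i = 0.24×0.0440 + 0.27×0.7199 + 0.05×0.4056 + 0.26×1.7787 + 0.18×0.8190 = 0.8351
E(R_P) = R_f + β_P × MRP = 4.46% + 0.8351 × 4.74% = 8.42%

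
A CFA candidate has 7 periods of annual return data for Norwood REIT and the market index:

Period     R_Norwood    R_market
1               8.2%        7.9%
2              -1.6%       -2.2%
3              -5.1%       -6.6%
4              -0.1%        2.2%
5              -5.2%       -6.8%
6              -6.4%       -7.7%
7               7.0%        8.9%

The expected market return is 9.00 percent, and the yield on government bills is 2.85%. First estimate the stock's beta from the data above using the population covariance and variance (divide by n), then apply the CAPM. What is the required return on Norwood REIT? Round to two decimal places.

Mean R_i = (8.2 − 1.6 − 5.1 − 0.1 − 5.2 − 6.4 + 7.0) / 7 = -0.4571%
Mean R_m = (7.9 − 2.2 − 6.6 + 2.2 − 6.8 − 7.7 + 8.9) / 7 = -0.6143%
Σ(R_i − R̄_i)(R_m − R̄_m) = 246.7143  ⇒  Cov = 246.7143 / 7 = 35.2449
Σ(R_m − R̄_m)² = 297.7486  ⇒  Var(R_m) = 297.7486 / 7 = 42.5355
β = Cov / Var(R_m) = 35.2449 / 42.5355 = 0.8286
MRP = 9.00% − 2.85% = 6.15%
E(R) = R_f + β × MRP = 2.85% + 0.8286 × 6.15% = 7.95%

7.95%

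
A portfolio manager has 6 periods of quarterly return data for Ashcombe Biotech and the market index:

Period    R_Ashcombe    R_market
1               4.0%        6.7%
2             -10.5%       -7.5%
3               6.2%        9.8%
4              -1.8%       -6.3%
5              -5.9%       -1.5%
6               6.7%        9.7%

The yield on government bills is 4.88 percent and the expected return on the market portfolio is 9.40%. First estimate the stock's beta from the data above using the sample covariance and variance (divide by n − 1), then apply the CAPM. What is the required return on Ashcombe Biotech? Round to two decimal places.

8.54%

Mean R_i = (4.0 − 10.5 + 6.2 − 1.8 − 5.9 + 6.7) / 6 = -0.2167%
Mean R_m = (6.7 − 7.5 + 9.8 − 6.3 − 1.5 + 9.7) / 6 = 1.8167%
Σ(R_i − R̄_i)(R_m − R̄_m) = 253.8517  ⇒  Cov = 253.8517 / 5 = 50.7703
Σ(R_m − R̄_m)² = 313.4083  ⇒  Var(R_m) = 313.4083 / 5 = 62.6817
β = Cov / Var(R_m) = 50.7703 / 62.6817 = 0.8100
MRP = 9.40% − 4.88% = 4.52%
E(R) = R_f + β × MRP = 4.88% + 0.8100 × 4.52% = 8.54%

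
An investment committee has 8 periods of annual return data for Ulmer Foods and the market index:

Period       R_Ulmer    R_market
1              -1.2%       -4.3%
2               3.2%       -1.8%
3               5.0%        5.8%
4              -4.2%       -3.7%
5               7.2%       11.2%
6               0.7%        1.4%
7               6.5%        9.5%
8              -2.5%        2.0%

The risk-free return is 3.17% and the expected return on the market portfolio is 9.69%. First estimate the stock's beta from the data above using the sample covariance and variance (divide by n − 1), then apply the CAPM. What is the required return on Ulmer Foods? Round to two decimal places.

Mean R_i = (-1.2 + 3.2 + 5.0 − 4.2 + 7.2 + 0.7 + 6.5 − 2.5) / 8 = 1.8375%
Mean R_m = (-4.3 − 1.8 + 5.8 − 3.7 + 11.2 + 1.4 + 9.5 + 2.0) / 8 = 2.5125%
Σ(R_i − R̄_i)(R_m − R̄_m) = 145.3763  ⇒  Cov = 145.3763 / 7 = 20.7680
Σ(R_m − R̄_m)² = 240.2088  ⇒  Var(R_m) = 240.2088 / 7 = 34.3155
β = Cov / Var(R_m) = 20.7680 / 34.3155 = 0.6052
MRP = 9.69% − 3.17% = 6.52%
E(R) = R_f + β × MRP = 3.17% + 0.6052 × 6.52% = 7.12%

7.12%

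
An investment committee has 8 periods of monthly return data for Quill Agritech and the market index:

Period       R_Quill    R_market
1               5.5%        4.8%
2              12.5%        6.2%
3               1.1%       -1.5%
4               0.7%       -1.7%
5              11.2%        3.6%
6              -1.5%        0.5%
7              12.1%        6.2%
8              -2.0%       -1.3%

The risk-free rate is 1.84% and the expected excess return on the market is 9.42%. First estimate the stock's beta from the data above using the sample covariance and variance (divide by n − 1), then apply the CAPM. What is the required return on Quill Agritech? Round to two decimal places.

Mean R_i = (5.5 + 12.5 + 1.1 + 0.7 + 11.2 − 1.5 + 12.1 − 2.0) / 8 = 4.9500%
Mean R_m = (4.8 + 6.2 − 1.5 − 1.7 + 3.6 + 0.5 + 6.2 − 1.3) / 8 = 2.1000%
Σ(R_i − R̄_i)(R_m − R̄_m) = 135.0900  ⇒  Cov = 135.0900 / 7 = 19.2986
Σ(R_m − R̄_m)² = 84.6800  ⇒  Var(R_m) = 84.6800 / 7 = 12.0971
β = Cov / Var(R_m) = 19.2986 / 12.0971 = 1.5953
E(R) = R_f + β × MRP = 1.84% + 1.5953 × 9.42% = 16.87%

16.87%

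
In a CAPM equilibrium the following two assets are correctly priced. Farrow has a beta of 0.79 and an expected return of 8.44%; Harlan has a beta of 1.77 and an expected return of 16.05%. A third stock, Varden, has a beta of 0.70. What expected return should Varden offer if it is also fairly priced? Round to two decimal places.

MRP (SML slope) = (16.05% − 8.44%) / (1.77 − 0.79) = 7.61% / 0.98 = 7.7653%
R_f (intercept) = 8.44% − 0.79 × 7.7653% = 2.3054%
E(R_Varden) = R_f + β × MRP = 2.3054% + 0.70 × 7.7653% = 7.74%

7.74%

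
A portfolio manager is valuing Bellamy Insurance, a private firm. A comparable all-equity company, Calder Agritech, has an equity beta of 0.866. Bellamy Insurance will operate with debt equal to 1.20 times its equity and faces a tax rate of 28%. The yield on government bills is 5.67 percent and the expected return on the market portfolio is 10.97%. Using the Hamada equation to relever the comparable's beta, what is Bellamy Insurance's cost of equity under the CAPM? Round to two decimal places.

β_L = β_U × [1 + (1 − t)(D/E)] = 0.866 × [1 + (1 − 0.28) × 1.20]
    = 0.866 × [1 + 0.72 × 1.20] = 0.866 × 1.8640 = 1.6142
MRP = 10.97% − 5.67% = 5.30%
E(R) = R_f + β_L × MRP = 5.67% + 1.6142 × 5.30% = 14.23%

14.23%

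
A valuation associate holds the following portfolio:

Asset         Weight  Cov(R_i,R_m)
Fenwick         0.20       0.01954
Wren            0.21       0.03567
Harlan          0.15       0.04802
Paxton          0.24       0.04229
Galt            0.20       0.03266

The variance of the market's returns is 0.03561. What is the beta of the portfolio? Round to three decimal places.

0.991

β_Fenwick = 0.01954 / 0.03561 = 0.5487
β_Wren = 0.03567 / 0.03561 = 1.0017
β_Harlan = 0.04802 / 0.03561 = 1.3485
β_Paxton = 0.04229 / 0.03561 = 1.1876
β_Galt = 0.03266 / 0.03561 = 0.9172
β_P = Σ w_i β_i = 0.20×0.5487 + 0.21×1.0017 + 0.15×1.3485 + 0.24×1.1876 + 0.20×0.9172 = 0.9908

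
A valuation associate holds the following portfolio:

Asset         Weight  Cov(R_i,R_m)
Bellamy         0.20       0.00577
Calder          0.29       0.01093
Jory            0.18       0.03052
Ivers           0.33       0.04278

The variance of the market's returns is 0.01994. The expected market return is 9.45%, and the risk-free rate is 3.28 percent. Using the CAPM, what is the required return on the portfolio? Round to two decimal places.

β_Bellamy = 0.00577 / 0.01994 = 0.2894
β_Calder = 0.01093 / 0.01994 = 0.5481
β_Jory = 0.03052 / 0.01994 = 1.5306
β_Ivers = 0.04278 / 0.01994 = 2.1454
β_P = Σ w_i β_i = 0.20×0.2894 + 0.29×0.5481 + 0.18×1.5306 + 0.33×2.1454 = 1.2003
MRP = 9.45% − 3.28% = 6.17%
E(R_P) = R_f + β_P × MRP = 3.28% + 1.2003 × 6.17% = 10.69%

10.69%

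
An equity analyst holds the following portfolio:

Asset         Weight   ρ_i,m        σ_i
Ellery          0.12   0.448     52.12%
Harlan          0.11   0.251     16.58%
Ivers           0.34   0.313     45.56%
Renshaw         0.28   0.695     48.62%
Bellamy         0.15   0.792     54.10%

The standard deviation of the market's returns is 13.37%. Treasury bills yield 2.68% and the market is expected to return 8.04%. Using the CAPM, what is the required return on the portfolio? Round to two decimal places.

β_Ellery = 0.448 × 52.12% / 13.37% = 1.7464
β_Harlan = 0.251 × 16.58% / 13.37% = 0.3113
β_Ivers = 0.313 × 45.56% / 13.37% = 1.0666
β_Renshaw = 0.695 × 48.62% / 13.37% = 2.5274
β_Bellamy = 0.792 × 54.10% / 13.37% = 3.2047
β_P = Σ w_i β_i = 0.12×1.7464 + 0.11×0.3113 + 0.34×1.0666 + 0.28×2.5274 + 0.15×3.2047 = 1.7948
MRP = 8.04% − 2.68% = 5.36%
E(R_P) = R_f + β_P × MRP = 2.68% + 1.7948 × 5.36% = 12.30%

12.30%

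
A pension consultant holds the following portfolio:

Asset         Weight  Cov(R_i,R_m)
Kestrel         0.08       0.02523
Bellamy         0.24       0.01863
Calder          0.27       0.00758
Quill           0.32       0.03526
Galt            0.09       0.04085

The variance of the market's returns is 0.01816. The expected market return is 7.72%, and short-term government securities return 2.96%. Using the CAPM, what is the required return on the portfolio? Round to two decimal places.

β_Kestrel = 0.02523 / 0.01816 = 1.3893
β_Bellamy = 0.01863 / 0.01816 = 1.0259
β_Calder = 0.00758 / 0.01816 = 0.4174
β_Quill = 0.03526 / 0.01816 = 1.9416
β_Galt = 0.04085 / 0.01816 = 2.2494
β_P = Σ w_i β_i = 0.08×1.3893 + 0.24×1.0259 + 0.27×0.4174 + 0.32×1.9416 + 0.09×2.2494 = 1.2938
MRP = 7.72% − 2.96% = 4.76%
E(R_P) = R_f + β_P × MRP = 2.96% + 1.2938 × 4.76% = 9.12%

9.12%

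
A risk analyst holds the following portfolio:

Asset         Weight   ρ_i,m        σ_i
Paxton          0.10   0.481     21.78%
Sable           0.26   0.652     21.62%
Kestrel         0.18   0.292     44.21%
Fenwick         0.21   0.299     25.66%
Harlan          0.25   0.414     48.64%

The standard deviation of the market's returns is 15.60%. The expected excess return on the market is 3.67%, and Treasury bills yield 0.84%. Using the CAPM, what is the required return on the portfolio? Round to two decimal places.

β_Paxton = 0.481 × 21.78% / 15.60% = 0.6716
β_Sable = 0.652 × 21.62% / 15.60% = 0.9036
β_Kestrel = 0.292 × 44.21% / 15.60% = 0.8275
β_Fenwick = 0.299 × 25.66% / 15.60% = 0.4918
β_Harlan = 0.414 × 48.64% / 15.60% = 1.2908
β_P = Σ w_i β_i = 0.10×0.6716 + 0.26×0.9036 + 0.18×0.8275 + 0.21×0.4918 + 0.25×1.2908 = 0.8770
E(R_P) = R_f + β_P × MRP = 0.84% + 0.8770 × 3.67% = 4.06%

4.06%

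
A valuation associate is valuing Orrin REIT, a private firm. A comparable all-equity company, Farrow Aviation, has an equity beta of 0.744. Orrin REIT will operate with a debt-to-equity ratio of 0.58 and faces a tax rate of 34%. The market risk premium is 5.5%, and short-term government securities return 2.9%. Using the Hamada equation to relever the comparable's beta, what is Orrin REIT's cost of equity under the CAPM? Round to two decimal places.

8.56%

β_L = β_U × [1 + (1 − t)(D/E)] = 0.744 × [1 + (1 − 0.34) × 0.58]
    = 0.744 × [1 + 0.66 × 0.58] = 0.744 × 1.3828 = 1.0288
E(R) = R_f + β_L × MRP = 2.9% + 1.0288 × 5.5% = 8.56%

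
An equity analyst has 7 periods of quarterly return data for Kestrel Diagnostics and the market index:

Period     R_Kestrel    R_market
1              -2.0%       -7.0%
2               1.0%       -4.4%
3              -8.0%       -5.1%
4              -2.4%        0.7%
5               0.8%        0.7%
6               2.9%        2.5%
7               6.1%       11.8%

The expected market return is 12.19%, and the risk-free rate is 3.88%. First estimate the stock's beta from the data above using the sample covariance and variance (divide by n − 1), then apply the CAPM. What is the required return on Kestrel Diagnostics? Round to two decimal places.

Mean R_i = (-2.0 + 1.0 − 8.0 − 2.4 + 0.8 + 2.9 + 6.1) / 7 = -0.2286%
Mean R_m = (-7.0 − 4.4 − 5.1 + 0.7 + 0.7 + 2.5 + 11.8) / 7 = -0.1143%
Σ(R_i − R̄_i)(R_m − R̄_m) = 128.3271  ⇒  Cov = 128.3271 / 6 = 21.3879
Σ(R_m − R̄_m)² = 240.7486  ⇒  Var(R_m) = 240.7486 / 6 = 40.1248
β = Cov / Var(R_m) = 21.3879 / 40.1248 = 0.5330
MRP = 12.19% − 3.88% = 8.31%
E(R) = R_f + β × MRP = 3.88% + 0.5330 × 8.31% = 8.31%

8.31%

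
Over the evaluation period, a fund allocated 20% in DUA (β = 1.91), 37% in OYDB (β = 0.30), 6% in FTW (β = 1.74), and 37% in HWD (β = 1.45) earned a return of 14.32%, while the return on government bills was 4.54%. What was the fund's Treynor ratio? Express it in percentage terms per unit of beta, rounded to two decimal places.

8.63%

β_P = 0.20×1.91 + 0.37×0.30 + 0.06×1.74 + 0.37×1.45 = 1.1339
Treynor = (R_P − R_f) / β_P = (14.32% − 4.54%) / 1.1339 = 9.78% / 1.1339 = 8.63%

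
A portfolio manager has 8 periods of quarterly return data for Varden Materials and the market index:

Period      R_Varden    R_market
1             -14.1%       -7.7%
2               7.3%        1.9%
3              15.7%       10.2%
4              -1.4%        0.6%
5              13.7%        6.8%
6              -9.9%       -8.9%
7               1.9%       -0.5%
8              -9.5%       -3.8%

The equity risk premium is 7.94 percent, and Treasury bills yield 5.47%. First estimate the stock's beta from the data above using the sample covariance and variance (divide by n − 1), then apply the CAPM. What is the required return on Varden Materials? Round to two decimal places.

18.36%

Mean R_i = (-14.1 + 7.3 + 15.7 − 1.4 + 13.7 − 9.9 + 1.9 − 9.5) / 8 = 0.4625%
Mean R_m = (-7.7 + 1.9 + 10.2 + 0.6 + 6.8 − 8.9 − 0.5 − 3.8) / 8 = -0.1750%
Σ(R_i − R̄_i)(R_m − R̄_m) = 498.8075  ⇒  Cov = 498.8075 / 7 = 71.2582
Σ(R_m − R̄_m)² = 307.1950  ⇒  Var(R_m) = 307.1950 / 7 = 43.8850
β = Cov / Var(R_m) = 71.2582 / 43.8850 = 1.6237
E(R) = R_f + β × MRP = 5.47% + 1.6237 × 7.94% = 18.36%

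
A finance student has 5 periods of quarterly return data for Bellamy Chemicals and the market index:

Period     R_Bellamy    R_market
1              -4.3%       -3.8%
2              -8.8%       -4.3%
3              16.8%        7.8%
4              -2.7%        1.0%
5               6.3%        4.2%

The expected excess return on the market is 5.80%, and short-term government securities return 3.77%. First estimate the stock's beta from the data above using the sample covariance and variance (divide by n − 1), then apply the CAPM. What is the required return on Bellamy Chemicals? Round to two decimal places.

14.65%

Mean R_i = (-4.3 − 8.8 + 16.8 − 2.7 + 6.3) / 5 = 1.4600%
Mean R_m = (-3.8 − 4.3 + 7.8 + 1.0 + 4.2) / 5 = 0.9800%
Σ(R_i − R̄_i)(R_m − R̄_m) = 201.8260  ⇒  Cov = 201.8260 / 4 = 50.4565
Σ(R_m − R̄_m)² = 107.6080  ⇒  Var(R_m) = 107.6080 / 4 = 26.9020
β = Cov / Var(R_m) = 50.4565 / 26.9020 = 1.8756
E(R) = R_f + β × MRP = 3.77% + 1.8756 × 5.80% = 14.65%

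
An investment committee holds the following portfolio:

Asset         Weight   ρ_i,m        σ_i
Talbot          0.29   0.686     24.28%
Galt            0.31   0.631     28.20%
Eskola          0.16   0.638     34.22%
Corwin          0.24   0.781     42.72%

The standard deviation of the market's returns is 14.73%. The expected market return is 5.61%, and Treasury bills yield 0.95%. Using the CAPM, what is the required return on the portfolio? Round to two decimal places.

7.86%

β_Talbot = 0.686 × 24.28% / 14.73% = 1.1308
β_Galt = 0.631 × 28.20% / 14.73% = 1.2080
β_Eskola = 0.638 × 34.22% / 14.73% = 1.4822
β_Corwin = 0.781 × 42.72% / 14.73% = 2.2651
β_P = Σ w_i β_i = 0.29×1.1308 + 0.31×1.2080 + 0.16×1.4822 + 0.24×2.2651 = 1.4832
MRP = 5.61% − 0.95% = 4.66%
E(R_P) = R_f + β_P × MRP = 0.95% + 1.4832 × 4.66% = 7.86%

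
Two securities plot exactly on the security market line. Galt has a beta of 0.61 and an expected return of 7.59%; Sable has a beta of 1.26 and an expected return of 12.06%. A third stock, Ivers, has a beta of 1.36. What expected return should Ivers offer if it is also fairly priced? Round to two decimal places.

12.75%

MRP (SML slope) = (12.06% − 7.59%) / (1.26 − 0.61) = 4.47% / 0.65 = 6.8769%
R_f (intercept) = 7.59% − 0.61 × 6.8769% = 3.3951%
E(R_Ivers) = R_f + β × MRP = 3.3951% + 1.36 × 6.8769% = 12.75%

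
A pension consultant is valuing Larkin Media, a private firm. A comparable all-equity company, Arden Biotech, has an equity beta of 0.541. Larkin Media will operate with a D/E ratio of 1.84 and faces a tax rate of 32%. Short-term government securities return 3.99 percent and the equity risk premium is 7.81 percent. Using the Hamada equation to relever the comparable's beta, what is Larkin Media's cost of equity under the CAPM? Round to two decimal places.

β_L = β_U × [1 + (1 − t)(D/E)] = 0.541 × [1 + (1 − 0.32) × 1.84]
    = 0.541 × [1 + 0.68 × 1.84] = 0.541 × 2.2512 = 1.2179
E(R) = R_f + β_L × MRP = 3.99% + 1.2179 × 7.81% = 13.50%

13.50%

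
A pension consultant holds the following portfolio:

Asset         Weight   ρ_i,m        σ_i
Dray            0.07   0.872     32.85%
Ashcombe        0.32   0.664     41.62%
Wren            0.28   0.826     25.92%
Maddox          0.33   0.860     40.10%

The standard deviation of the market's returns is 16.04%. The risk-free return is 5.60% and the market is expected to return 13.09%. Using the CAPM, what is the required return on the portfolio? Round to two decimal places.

β_Dray = 0.872 × 32.85% / 16.04% = 1.7859
β_Ashcombe = 0.664 × 41.62% / 16.04% = 1.7229
β_Wren = 0.826 × 25.92% / 16.04% = 1.3348
β_Maddox = 0.860 × 40.10% / 16.04% = 2.1500
β_P = Σ w_i β_i = 0.07×1.7859 + 0.32×1.7229 + 0.28×1.3348 + 0.33×2.1500 = 1.7596
MRP = 13.09% − 5.60% = 7.49%
E(R_P) = R_f + β_P × MRP = 5.60% + 1.7596 × 7.49% = 18.78%

18.78%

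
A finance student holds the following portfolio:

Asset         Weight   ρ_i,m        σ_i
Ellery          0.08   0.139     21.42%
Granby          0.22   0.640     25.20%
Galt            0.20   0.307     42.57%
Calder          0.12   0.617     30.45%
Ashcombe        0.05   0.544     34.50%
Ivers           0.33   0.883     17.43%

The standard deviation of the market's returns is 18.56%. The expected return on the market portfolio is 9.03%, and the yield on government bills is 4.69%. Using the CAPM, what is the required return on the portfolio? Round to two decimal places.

8.12%

β_Ellery = 0.139 × 21.42% / 18.56% = 0.1604
β_Granby = 0.640 × 25.20% / 18.56% = 0.8690
β_Galt = 0.307 × 42.57% / 18.56% = 0.7041
β_Calder = 0.617 × 30.45% / 18.56% = 1.0123
β_Ashcombe = 0.544 × 34.50% / 18.56% = 1.0112
β_Ivers = 0.883 × 17.43% / 18.56% = 0.8292
β_P = Σ w_i β_i = 0.08×0.1604 + 0.22×0.8690 + 0.20×0.7041 + 0.12×1.0123 + 0.05×1.0112 + 0.33×0.8292 = 0.7905
MRP = 9.03% − 4.69% = 4.34%
E(R_P) = R_f + β_P × MRP = 4.69% + 0.7905 × 4.34% = 8.12%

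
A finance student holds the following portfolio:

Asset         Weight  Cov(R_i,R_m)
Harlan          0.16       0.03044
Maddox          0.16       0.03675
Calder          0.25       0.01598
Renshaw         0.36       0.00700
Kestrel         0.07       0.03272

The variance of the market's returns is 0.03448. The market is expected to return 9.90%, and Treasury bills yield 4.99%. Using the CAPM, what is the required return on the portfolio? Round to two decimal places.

β_Harlan = 0.03044 / 0.03448 = 0.8828
β_Maddox = 0.03675 / 0.03448 = 1.0658
β_Calder = 0.01598 / 0.03448 = 0.4635
β_Renshaw = 0.00700 / 0.03448 = 0.2030
β_Kestrel = 0.03272 / 0.03448 = 0.9490
β_P = Σ w_i β_i = 0.16×0.8828 + 0.16×1.0658 + 0.25×0.4635 + 0.36×0.2030 + 0.07×0.9490 = 0.5672
MRP = 9.90% − 4.99% = 4.91%
E(R_P) = R_f + β_P × MRP = 4.99% + 0.5672 × 4.91% = 7.77%

7.77%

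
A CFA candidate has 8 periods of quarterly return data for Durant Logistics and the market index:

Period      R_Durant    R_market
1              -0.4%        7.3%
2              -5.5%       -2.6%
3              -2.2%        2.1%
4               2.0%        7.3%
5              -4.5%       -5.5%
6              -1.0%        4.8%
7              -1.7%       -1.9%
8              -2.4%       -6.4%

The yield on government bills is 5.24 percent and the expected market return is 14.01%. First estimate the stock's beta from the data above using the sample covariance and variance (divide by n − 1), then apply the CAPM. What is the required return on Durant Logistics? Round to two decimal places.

8.13%

Mean R_i = (-0.4 − 5.5 − 2.2 + 2.0 − 4.5 − 1.0 − 1.7 − 2.4) / 8 = -1.9625%
Mean R_m = (7.3 − 2.6 + 2.1 + 7.3 − 5.5 + 4.8 − 1.9 − 6.4) / 8 = 0.6375%
Σ(R_i − R̄_i)(R_m − R̄_m) = 69.9088  ⇒  Cov = 69.9088 / 7 = 9.9870
Σ(R_m − R̄_m)² = 212.3588  ⇒  Var(R_m) = 212.3588 / 7 = 30.3370
β = Cov / Var(R_m) = 9.9870 / 30.3370 = 0.3292
MRP = 14.01% − 5.24% = 8.77%
E(R) = R_f + β × MRP = 5.24% + 0.3292 × 8.77% = 8.13%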